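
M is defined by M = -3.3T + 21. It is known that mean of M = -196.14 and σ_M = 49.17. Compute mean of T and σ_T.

mean of T = 65.8, σ_T = 14.9

From M = -3.3T + 21: mean of M = a·mean of T + b, so mean of T = (mean of M − b)/a = (-196.14 − 21)/(-3.3) = 65.8.
σ_M = |a|·σ_T, so σ_T = 49.17/|-3.3| = 14.9.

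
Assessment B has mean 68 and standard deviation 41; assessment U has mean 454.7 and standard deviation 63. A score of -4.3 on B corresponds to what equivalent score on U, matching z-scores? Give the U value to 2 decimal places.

U = 343.60

z = (-4.3 − 68)/41 ≈ -1.7634.
U = 454.7 + z·63 = 454.7 + (-4.3 − 68)·63/41 ≈ 343.60.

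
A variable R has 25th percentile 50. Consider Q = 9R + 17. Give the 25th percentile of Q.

25th percentile of Q = 467

Since a = 9 > 0 the transformation is increasing, so the 25th percentile of Q = a·(P_{25} of R) + b = 9·50 + 17 = 467.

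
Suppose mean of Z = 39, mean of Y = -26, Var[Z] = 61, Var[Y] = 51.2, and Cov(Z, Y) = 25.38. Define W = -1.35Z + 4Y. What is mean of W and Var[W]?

mean of W = (-1.35)·mean of Z + 4·mean of Y = (-1.35)·39 + 4·(-26) = -156.65.
Var[W] = a²·Var[Z] + b²·Var[Y] + 2ab·Cov(Z, Y) with a = -1.35, b = 4.
= (-1.35)²·61 + 4²·51.2 + 2·(-1.35)·4·25.38
= 111.1725 + 819.2 + (-274.104) = 656.2685.

mean of W = -156.65, Var[W] = 656.2685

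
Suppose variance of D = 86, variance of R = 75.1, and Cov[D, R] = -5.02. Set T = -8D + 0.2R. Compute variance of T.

variance of T = a²·variance of D + b²·variance of R + 2ab·Cov[D, R] with a = -8, b = 0.2.
= (-8)²·86 + 0.2²·75.1 + 2·(-8)·0.2·(-5.02)
= 5504 + 3.004 + 16.064 = 5523.068.

variance of T = 5523.068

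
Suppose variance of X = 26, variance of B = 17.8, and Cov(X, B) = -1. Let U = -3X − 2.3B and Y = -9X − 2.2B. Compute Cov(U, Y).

By bilinearity, Cov(U, Y) = ac·variance of X + bd·variance of B + (ad+bc)·Cov(X, B), with a=-3, b=-2.3, c=-9, d=-2.2.
ac·variance of X = (-3)·(-9)·26 = 702
bd·variance of B = (-2.3)·(-2.2)·17.8 = 90.068
(ad+bc)·Cov(X, B) = (27.3)·(-1) = -27.3
Cov(U, Y) = 702 + 90.068 + (-27.3) = 764.768.

Cov(U, Y) = 764.768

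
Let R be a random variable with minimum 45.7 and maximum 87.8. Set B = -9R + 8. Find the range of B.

Range of R = 87.8 − 45.7 = 42.1.
Range(B) = |a|·Range(R) = |-9|·42.1 = 378.9.

Range(B) = 378.9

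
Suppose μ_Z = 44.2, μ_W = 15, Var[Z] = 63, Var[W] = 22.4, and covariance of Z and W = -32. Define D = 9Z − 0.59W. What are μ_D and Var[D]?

μ_D = 388.95, Var[D] = 5450.63744

μ_D = 9·μ_Z + (-0.59)·μ_W = 9·44.2 + (-0.59)·15 = 388.95.
Var[D] = a²·Var[Z] + b²·Var[W] + 2ab·covariance of Z and W with a = 9, b = -0.59.
= 9²·63 + (-0.59)²·22.4 + 2·9·(-0.59)·(-32)
= 5103 + 7.79744 + 339.84 = 5450.63744.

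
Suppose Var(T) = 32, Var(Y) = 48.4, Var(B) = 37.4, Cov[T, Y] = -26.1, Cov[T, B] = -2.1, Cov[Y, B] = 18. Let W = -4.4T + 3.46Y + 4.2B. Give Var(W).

Var(W) = a²·Var(T) + b²·Var(Y) + c²·Var(B) + 2ab·Cov[T, Y] + 2ac·Cov[T, B] + 2bc·Cov[Y, B], with a = -4.4, b = 3.46, c = 4.2.
= 619.52 + 579.42544 + 659.736 + 794.6928 + 77.616 + 523.152
= 3254.14224.

Var(W) = 3254.14224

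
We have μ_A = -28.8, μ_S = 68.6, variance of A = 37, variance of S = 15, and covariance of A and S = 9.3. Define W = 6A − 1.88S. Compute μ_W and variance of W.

μ_W = -301.768, variance of W = 1175.208

μ_W = 6·μ_A + (-1.88)·μ_S = 6·(-28.8) + (-1.88)·68.6 = -301.768.
variance of W = a²·variance of A + b²·variance of S + 2ab·covariance of A and S with a = 6, b = -1.88.
= 6²·37 + (-1.88)²·15 + 2·6·(-1.88)·9.3
= 1332 + 53.016 + (-209.808) = 1175.208.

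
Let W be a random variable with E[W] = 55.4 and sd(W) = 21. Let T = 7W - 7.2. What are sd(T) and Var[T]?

sd(T) = 147, Var[T] = 21609

T = 7W - 7.2 is linear with a = 7, b = -7.2.
sd(T) = |a|·sd(W) = |7|·21 = 147.
Var[W] = 21² = 441.
Var[T] = a²·Var[W] = 7²·441 = 21609 (the additive constant -7.2 does not affect variance).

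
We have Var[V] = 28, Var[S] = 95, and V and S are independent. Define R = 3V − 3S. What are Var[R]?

Var[R] = 1107

Var[R] = a²·Var[V] + b²·Var[S] + 2ab·Cov(V, S) with a = 3, b = -3.
Independence gives Cov(V, S) = 0.
= 3²·28 + (-3)²·95 + 2·3·(-3)·0
= 252 + 855 + 0 = 1107.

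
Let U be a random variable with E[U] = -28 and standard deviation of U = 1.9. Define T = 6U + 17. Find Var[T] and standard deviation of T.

Var[T] = 129.96, standard deviation of T = 11.4

T = 6U + 17 is linear with a = 6, b = 17.
Var[U] = 1.9² = 3.61.
Var[T] = a²·Var[U] = 6²·3.61 = 129.96 (the additive constant 17 does not affect variance).
standard deviation of T = |a|·standard deviation of U = |6|·1.9 = 11.4.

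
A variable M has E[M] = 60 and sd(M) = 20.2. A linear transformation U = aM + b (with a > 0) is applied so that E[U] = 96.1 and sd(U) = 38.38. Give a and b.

sd(U) = a·sd(M) (a > 0), so a = 38.38/20.2 = 1.9.
E[U] = a·E[M] + b, so b = 96.1 − 1.9·60 = -17.9.

a = 1.9, b = -17.9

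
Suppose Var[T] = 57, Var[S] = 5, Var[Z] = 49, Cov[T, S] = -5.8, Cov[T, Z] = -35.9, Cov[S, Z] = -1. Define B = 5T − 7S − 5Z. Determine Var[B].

Var[B] = 5026

Var[B] = a²·Var[T] + b²·Var[S] + c²·Var[Z] + 2ab·Cov[T, S] + 2ac·Cov[T, Z] + 2bc·Cov[S, Z], with a = 5, b = -7, c = -5.
= 1425 + 245 + 1225 + 406 + 1795 + (-70)
= 5026.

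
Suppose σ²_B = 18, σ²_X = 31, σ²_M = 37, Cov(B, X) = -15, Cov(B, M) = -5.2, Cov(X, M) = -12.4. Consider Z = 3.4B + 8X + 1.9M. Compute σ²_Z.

σ²_Z = a²·σ²_B + b²·σ²_X + c²·σ²_M + 2ab·Cov(B, X) + 2ac·Cov(B, M) + 2bc·Cov(X, M), with a = 3.4, b = 8, c = 1.9.
= 208.08 + 1984 + 133.57 + (-816) + (-67.184) + (-376.96)
= 1065.506.

σ²_Z = 1065.506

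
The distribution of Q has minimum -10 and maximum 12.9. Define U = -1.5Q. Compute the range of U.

Range of Q = 12.9 − (-10) = 22.9.
Range(U) = |a|·Range(Q) = |-1.5|·22.9 = 34.35.

Range(U) = 34.35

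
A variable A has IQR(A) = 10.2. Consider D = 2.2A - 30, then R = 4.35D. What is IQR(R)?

IQR(R) = 97.614

IQR(D) = |2.2|·10.2 = 22.44.
IQR(R) = |4.35|·22.44 = 97.614.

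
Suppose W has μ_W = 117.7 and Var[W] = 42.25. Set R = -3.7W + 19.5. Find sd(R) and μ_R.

R = -3.7W + 19.5 is linear with a = -3.7, b = 19.5.
sd(W) = √42.25 = 6.5.
sd(R) = |a|·sd(W) = |-3.7|·6.5 = 24.05.
μ_R = a·μ_W + b = (-3.7)·117.7 + 19.5 = -415.99.

sd(R) = 24.05, μ_R = -415.99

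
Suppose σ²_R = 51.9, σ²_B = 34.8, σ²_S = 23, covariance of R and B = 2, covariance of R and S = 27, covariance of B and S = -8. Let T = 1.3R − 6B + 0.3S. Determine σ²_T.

σ²_T = 1361.241

σ²_T = a²·σ²_R + b²·σ²_B + c²·σ²_S + 2ab·covariance of R and B + 2ac·covariance of R and S + 2bc·covariance of B and S, with a = 1.3, b = -6, c = 0.3.
= 87.711 + 1252.8 + 2.07 + (-31.2) + 21.06 + 28.8
= 1361.241.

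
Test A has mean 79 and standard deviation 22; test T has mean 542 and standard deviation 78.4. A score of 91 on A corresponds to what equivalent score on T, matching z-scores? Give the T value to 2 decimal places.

z = (91 − 79)/22 ≈ 0.5455.
T = 542 + z·78.4 = 542 + (91 − 79)·78.4/22 ≈ 584.76.

T = 584.76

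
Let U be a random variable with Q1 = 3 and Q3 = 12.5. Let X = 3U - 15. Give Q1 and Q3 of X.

Q1(X) = -6, Q3(X) = 22.5

a = 3 > 0: Q1(X) = a·Q1(U)+b = -6, Q3(X) = a·Q3(U)+b = 22.5.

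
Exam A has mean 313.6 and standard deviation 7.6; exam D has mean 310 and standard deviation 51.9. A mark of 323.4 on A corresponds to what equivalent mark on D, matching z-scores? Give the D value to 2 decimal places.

D = 376.92

z = (323.4 − 313.6)/7.6 ≈ 1.2895.
D = 310 + z·51.9 = 310 + (323.4 − 313.6)·51.9/7.6 ≈ 376.92.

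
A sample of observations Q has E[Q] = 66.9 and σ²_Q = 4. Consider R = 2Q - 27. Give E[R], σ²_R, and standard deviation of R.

R = 2Q - 27 is linear with a = 2, b = -27.
E[R] = a·E[Q] + b = 2·66.9 + (-27) = 106.8.
σ²_R = a²·σ²_Q = 2²·4 = 16 (the additive constant -27 does not affect variance).
standard deviation of Q = √4 = 2.
standard deviation of R = |a|·standard deviation of Q = |2|·2 = 4.

E[R] = 106.8, σ²_R = 16, standard deviation of R = 4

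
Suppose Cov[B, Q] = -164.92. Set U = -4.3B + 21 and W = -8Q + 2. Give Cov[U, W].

Cov[U, W] = a·c·Cov[B, Q] = (-4.3)·(-8)·(-164.92) = -5673.248. Additive constants drop out.

Cov[U, W] = -5673.248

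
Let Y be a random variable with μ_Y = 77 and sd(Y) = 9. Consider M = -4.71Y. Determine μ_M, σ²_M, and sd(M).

M = -4.71Y is linear with a = -4.71, b = 0.
μ_M = a·μ_Y + b = (-4.71)·77 = -362.67.
σ²_Y = 9² = 81.
σ²_M = a²·σ²_Y = (-4.71)²·81 = 1796.9121.
sd(M) = |a|·sd(Y) = |-4.71|·9 = 42.39.

μ_M = -362.67, σ²_M = 1796.9121, sd(M) = 42.39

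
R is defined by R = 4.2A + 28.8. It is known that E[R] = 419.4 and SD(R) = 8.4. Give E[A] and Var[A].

From R = 4.2A + 28.8: E[R] = a·E[A] + b, so E[A] = (E[R] − b)/a = (419.4 − 28.8)/4.2 = 93.
Var[R] = 8.4² = 70.56.
Var[R] = a²·Var[A], so Var[A] = 70.56/4.2² = 4.

E[A] = 93, Var[A] = 4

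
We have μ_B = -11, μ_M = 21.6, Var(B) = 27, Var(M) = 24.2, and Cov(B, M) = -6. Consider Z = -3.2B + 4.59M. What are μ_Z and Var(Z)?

μ_Z = 134.344, Var(Z) = 962.58402

μ_Z = (-3.2)·μ_B + 4.59·μ_M = (-3.2)·(-11) + 4.59·21.6 = 134.344.
Var(Z) = a²·Var(B) + b²·Var(M) + 2ab·Cov(B, M) with a = -3.2, b = 4.59.
= (-3.2)²·27 + 4.59²·24.2 + 2·(-3.2)·4.59·(-6)
= 276.48 + 509.84802 + 176.256 = 962.58402.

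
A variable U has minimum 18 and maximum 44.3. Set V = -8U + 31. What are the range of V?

Range(V) = 210.4

Range of U = 44.3 − 18 = 26.3.
Range(V) = |a|·Range(U) = |-8|·26.3 = 210.4.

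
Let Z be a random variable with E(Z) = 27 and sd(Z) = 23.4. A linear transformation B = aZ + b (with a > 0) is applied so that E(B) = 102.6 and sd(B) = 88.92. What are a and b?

sd(B) = a·sd(Z) (a > 0), so a = 88.92/23.4 = 3.8.
E(B) = a·E(Z) + b, so b = 102.6 − 3.8·27 = 0.

a = 3.8, b = 0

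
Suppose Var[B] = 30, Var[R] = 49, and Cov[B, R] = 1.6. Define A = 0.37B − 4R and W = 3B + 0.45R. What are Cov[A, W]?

Cov[A, W] = -73.8336

By bilinearity, Cov[A, W] = ac·Var[B] + bd·Var[R] + (ad+bc)·Cov[B, R], with a=0.37, b=-4, c=3, d=0.45.
ac·Var[B] = 0.37·3·30 = 33.3
bd·Var[R] = (-4)·0.45·49 = -88.2
(ad+bc)·Cov[B, R] = (-11.8335)·1.6 = -18.9336
Cov[A, W] = 33.3 + (-88.2) + (-18.9336) = -73.8336.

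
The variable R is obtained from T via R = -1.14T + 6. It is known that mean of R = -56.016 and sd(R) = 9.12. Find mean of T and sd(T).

From R = -1.14T + 6: mean of R = a·mean of T + b, so mean of T = (mean of R − b)/a = (-56.016 − 6)/(-1.14) = 54.4.
sd(R) = |a|·sd(T), so sd(T) = 9.12/|-1.14| = 8.

mean of T = 54.4, sd(T) = 8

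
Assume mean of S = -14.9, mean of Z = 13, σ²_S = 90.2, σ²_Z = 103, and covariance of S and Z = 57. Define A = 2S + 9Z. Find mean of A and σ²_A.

mean of A = 87.2, σ²_A = 10755.8

mean of A = 2·mean of S + 9·mean of Z = 2·(-14.9) + 9·13 = 87.2.
σ²_A = a²·σ²_S + b²·σ²_Z + 2ab·covariance of S and Z with a = 2, b = 9.
= 2²·90.2 + 9²·103 + 2·2·9·57
= 360.8 + 8343 + 2052 = 10755.8.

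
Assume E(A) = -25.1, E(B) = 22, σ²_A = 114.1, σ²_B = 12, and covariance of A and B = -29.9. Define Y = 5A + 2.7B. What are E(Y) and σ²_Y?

E(Y) = -66.1, σ²_Y = 2132.68

E(Y) = 5·E(A) + 2.7·E(B) = 5·(-25.1) + 2.7·22 = -66.1.
σ²_Y = a²·σ²_A + b²·σ²_B + 2ab·covariance of A and B with a = 5, b = 2.7.
= 5²·114.1 + 2.7²·12 + 2·5·2.7·(-29.9)
= 2852.5 + 87.48 + (-807.3) = 2132.68.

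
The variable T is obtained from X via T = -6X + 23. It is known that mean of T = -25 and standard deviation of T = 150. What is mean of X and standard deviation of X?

mean of X = 8, standard deviation of X = 25

From T = -6X + 23: mean of T = a·mean of X + b, so mean of X = (mean of T − b)/a = (-25 − 23)/(-6) = 8.
standard deviation of T = |a|·standard deviation of X, so standard deviation of X = 150/|-6| = 25.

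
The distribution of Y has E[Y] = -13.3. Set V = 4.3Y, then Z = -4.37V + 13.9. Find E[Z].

E[V] = 4.3·(-13.3) = -57.19.
E[Z] = (-4.37)·(-57.19) + 13.9 = 263.8203.

E[Z] = 263.8203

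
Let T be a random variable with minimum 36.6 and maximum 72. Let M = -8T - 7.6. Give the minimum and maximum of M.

a = -8 < 0, so order reverses: min(M) = a·max(T)+b = (-8)·72 + (-7.6) = -583.6; max(M) = a·min(T)+b = (-8)·36.6 + (-7.6) = -300.4.

min(M) = -583.6, max(M) = -300.4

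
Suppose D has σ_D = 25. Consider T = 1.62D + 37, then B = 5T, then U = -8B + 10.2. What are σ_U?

σ_T = |1.62|·25 = 40.5.
σ_B = |5|·40.5 = 202.5.
σ_U = |-8|·202.5 = 1620.

σ_U = 1620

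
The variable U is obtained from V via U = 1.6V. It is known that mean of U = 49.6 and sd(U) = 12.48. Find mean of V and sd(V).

From U = 1.6V: mean of U = a·mean of V + b, so mean of V = (mean of U − b)/a = (49.6 − 0)/1.6 = 31.
sd(U) = |a|·sd(V), so sd(V) = 12.48/|1.6| = 7.8.

mean of V = 31, sd(V) = 7.8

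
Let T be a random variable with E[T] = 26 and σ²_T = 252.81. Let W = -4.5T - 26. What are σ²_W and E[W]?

W = -4.5T - 26 is linear with a = -4.5, b = -26.
σ²_W = a²·σ²_T = (-4.5)²·252.81 = 5119.4025 (the additive constant -26 does not affect variance).
E[W] = a·E[T] + b = (-4.5)·26 + (-26) = -143.

σ²_W = 5119.4025, E[W] = -143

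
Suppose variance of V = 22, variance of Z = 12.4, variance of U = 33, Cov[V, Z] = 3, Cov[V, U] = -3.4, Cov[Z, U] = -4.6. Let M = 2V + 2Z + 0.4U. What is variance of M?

variance of M = 154.08

variance of M = a²·variance of V + b²·variance of Z + c²·variance of U + 2ab·Cov[V, Z] + 2ac·Cov[V, U] + 2bc·Cov[Z, U], with a = 2, b = 2, c = 0.4.
= 88 + 49.6 + 5.28 + 24 + (-5.44) + (-7.36)
= 154.08.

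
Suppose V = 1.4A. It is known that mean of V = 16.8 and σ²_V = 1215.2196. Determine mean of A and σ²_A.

From V = 1.4A: mean of V = a·mean of A + b, so mean of A = (mean of V − b)/a = (16.8 − 0)/1.4 = 12.
σ²_V = a²·σ²_A, so σ²_A = 1215.2196/1.4² = 620.01.

mean of A = 12, σ²_A = 620.01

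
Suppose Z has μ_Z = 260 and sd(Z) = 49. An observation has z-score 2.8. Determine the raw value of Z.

Z = 397.2

Z = μ_Z + z·sd(Z) = 260 + 2.8·49 = 397.2.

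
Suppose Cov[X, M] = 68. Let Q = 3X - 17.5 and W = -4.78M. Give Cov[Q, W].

Cov[Q, W] = a·c·Cov[X, M] = 3·(-4.78)·68 = -975.12. Additive constants drop out.

Cov[Q, W] = -975.12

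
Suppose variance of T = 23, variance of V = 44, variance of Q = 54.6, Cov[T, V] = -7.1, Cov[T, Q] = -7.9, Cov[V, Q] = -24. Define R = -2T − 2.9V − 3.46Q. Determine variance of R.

variance of R = a²·variance of T + b²·variance of V + c²·variance of Q + 2ab·Cov[T, V] + 2ac·Cov[T, Q] + 2bc·Cov[V, Q], with a = -2, b = -2.9, c = -3.46.
= 92 + 370.04 + 653.64936 + (-82.36) + (-109.336) + (-481.632)
= 442.36136.

variance of R = 442.36136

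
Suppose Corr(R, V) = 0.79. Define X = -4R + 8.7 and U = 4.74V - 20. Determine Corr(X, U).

Linear rescalings preserve |correlation|; the slopes -4 and 4.74 have opposite signs, so the correlation flips sign: Corr(X, U) = −Corr(R, V) = -0.79.

Corr(X, U) = -0.79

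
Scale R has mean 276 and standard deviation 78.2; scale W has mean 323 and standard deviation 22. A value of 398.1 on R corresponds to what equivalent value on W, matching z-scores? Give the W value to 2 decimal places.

W = 357.35

z = (398.1 − 276)/78.2 ≈ 1.5614.
W = 323 + z·22 = 323 + (398.1 − 276)·22/78.2 ≈ 357.35.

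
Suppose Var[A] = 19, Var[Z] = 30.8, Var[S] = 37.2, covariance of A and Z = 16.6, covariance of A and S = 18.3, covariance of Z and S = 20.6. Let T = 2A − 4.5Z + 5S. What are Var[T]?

Var[T] = 769.9

Var[T] = a²·Var[A] + b²·Var[Z] + c²·Var[S] + 2ab·covariance of A and Z + 2ac·covariance of A and S + 2bc·covariance of Z and S, with a = 2, b = -4.5, c = 5.
= 76 + 623.7 + 930 + (-298.8) + 366 + (-927)
= 769.9.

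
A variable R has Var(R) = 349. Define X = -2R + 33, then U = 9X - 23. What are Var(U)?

Var(X) = (-2)²·349 = 1396.
Var(U) = 9²·1396 = 113076.

Var(U) = 113076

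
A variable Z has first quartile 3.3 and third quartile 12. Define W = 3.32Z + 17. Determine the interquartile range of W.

IQR of Z = Q3 − Q1 = 12 − 3.3 = 8.7.
Under W = aZ + b, IQR(W) = |a|·IQR(Z) = |3.32|·8.7 = 28.884 (shifts cancel; spread scales by |a|).

IQR(W) = 28.884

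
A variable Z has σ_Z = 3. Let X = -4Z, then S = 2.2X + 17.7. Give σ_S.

σ_X = |-4|·3 = 12.
σ_S = |2.2|·12 = 26.4.

σ_S = 26.4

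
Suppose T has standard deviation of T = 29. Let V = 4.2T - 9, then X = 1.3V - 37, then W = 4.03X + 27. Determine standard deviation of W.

standard deviation of V = |4.2|·29 = 121.8.
standard deviation of X = |1.3|·121.8 = 158.34.
standard deviation of W = |4.03|·158.34 = 638.1102.

standard deviation of W = 638.1102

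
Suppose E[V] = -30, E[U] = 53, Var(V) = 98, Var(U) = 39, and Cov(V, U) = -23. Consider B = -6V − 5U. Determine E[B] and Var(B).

E[B] = (-6)·E[V] + (-5)·E[U] = (-6)·(-30) + (-5)·53 = -85.
Var(B) = a²·Var(V) + b²·Var(U) + 2ab·Cov(V, U) with a = -6, b = -5.
= (-6)²·98 + (-5)²·39 + 2·(-6)·(-5)·(-23)
= 3528 + 975 + (-1380) = 3123.

E[B] = -85, Var(B) = 3123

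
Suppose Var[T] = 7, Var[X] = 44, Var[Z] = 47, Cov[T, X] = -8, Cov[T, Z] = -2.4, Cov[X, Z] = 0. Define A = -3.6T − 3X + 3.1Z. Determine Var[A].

Var[A] = 819.158

Var[A] = a²·Var[T] + b²·Var[X] + c²·Var[Z] + 2ab·Cov[T, X] + 2ac·Cov[T, Z] + 2bc·Cov[X, Z], with a = -3.6, b = -3, c = 3.1.
= 90.72 + 396 + 451.67 + (-172.8) + 53.568 + 0
= 819.158.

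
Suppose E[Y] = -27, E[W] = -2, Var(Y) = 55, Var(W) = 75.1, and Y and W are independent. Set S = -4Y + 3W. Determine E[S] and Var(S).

E[S] = 102, Var(S) = 1555.9

E[S] = (-4)·E[Y] + 3·E[W] = (-4)·(-27) + 3·(-2) = 102.
Var(S) = a²·Var(Y) + b²·Var(W) + 2ab·Cov[Y, W] with a = -4, b = 3.
Independence gives Cov[Y, W] = 0.
= (-4)²·55 + 3²·75.1 + 2·(-4)·3·0
= 880 + 675.9 + 0 = 1555.9.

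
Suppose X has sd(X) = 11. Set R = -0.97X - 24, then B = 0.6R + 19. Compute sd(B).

sd(B) = 6.402

sd(R) = |-0.97|·11 = 10.67.
sd(B) = |0.6|·10.67 = 6.402.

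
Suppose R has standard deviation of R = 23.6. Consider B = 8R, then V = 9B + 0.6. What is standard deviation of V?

standard deviation of B = |8|·23.6 = 188.8.
standard deviation of V = |9|·188.8 = 1699.2.

standard deviation of V = 1699.2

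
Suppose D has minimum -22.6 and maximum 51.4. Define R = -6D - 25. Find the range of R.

Range of D = 51.4 − (-22.6) = 74.
Range(R) = |a|·Range(D) = |-6|·74 = 444.

Range(R) = 444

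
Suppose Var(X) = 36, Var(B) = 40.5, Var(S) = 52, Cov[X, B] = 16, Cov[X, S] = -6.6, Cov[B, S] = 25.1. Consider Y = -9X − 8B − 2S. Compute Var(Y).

Var(Y) = 8585.6

Var(Y) = a²·Var(X) + b²·Var(B) + c²·Var(S) + 2ab·Cov[X, B] + 2ac·Cov[X, S] + 2bc·Cov[B, S], with a = -9, b = -8, c = -2.
= 2916 + 2592 + 208 + 2304 + (-237.6) + 803.2
= 8585.6.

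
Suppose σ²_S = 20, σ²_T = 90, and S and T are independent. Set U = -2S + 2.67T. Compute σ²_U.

σ²_U = a²·σ²_S + b²·σ²_T + 2ab·Cov[S, T] with a = -2, b = 2.67.
Independence gives Cov[S, T] = 0.
= (-2)²·20 + 2.67²·90 + 2·(-2)·2.67·0
= 80 + 641.601 + 0 = 721.601.

σ²_U = 721.601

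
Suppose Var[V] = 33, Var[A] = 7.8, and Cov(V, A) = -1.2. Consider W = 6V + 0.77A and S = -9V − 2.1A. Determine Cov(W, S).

By bilinearity, Cov(W, S) = ac·Var[V] + bd·Var[A] + (ad+bc)·Cov(V, A), with a=6, b=0.77, c=-9, d=-2.1.
ac·Var[V] = 6·(-9)·33 = -1782
bd·Var[A] = 0.77·(-2.1)·7.8 = -12.6126
(ad+bc)·Cov(V, A) = (-19.53)·(-1.2) = 23.436
Cov(W, S) = -1782 + (-12.6126) + 23.436 = -1771.1766.

Cov(W, S) = -1771.1766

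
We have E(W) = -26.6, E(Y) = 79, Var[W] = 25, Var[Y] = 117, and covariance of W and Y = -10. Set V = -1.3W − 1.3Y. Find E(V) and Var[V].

E(V) = (-1.3)·E(W) + (-1.3)·E(Y) = (-1.3)·(-26.6) + (-1.3)·79 = -68.12.
Var[V] = a²·Var[W] + b²·Var[Y] + 2ab·covariance of W and Y with a = -1.3, b = -1.3.
= (-1.3)²·25 + (-1.3)²·117 + 2·(-1.3)·(-1.3)·(-10)
= 42.25 + 197.73 + (-33.8) = 206.18.

E(V) = -68.12, Var[V] = 206.18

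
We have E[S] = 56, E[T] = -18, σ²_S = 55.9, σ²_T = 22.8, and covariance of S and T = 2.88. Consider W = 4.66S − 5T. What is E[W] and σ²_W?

E[W] = 350.96, σ²_W = 1649.69404

E[W] = 4.66·E[S] + (-5)·E[T] = 4.66·56 + (-5)·(-18) = 350.96.
σ²_W = a²·σ²_S + b²·σ²_T + 2ab·covariance of S and T with a = 4.66, b = -5.
= 4.66²·55.9 + (-5)²·22.8 + 2·4.66·(-5)·2.88
= 1213.90204 + 570 + (-134.208) = 1649.69404.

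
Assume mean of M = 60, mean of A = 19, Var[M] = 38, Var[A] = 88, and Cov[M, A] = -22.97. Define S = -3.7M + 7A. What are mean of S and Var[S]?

mean of S = (-3.7)·mean of M + 7·mean of A = (-3.7)·60 + 7·19 = -89.
Var[S] = a²·Var[M] + b²·Var[A] + 2ab·Cov[M, A] with a = -3.7, b = 7.
= (-3.7)²·38 + 7²·88 + 2·(-3.7)·7·(-22.97)
= 520.22 + 4312 + 1189.846 = 6022.066.

mean of S = -89, Var[S] = 6022.066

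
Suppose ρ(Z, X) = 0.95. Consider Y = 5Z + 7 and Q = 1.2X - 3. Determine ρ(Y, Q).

ρ(Y, Q) = 0.95

Linear rescalings preserve correlation up to sign; here the slopes 5 and 1.2 have the same sign, so ρ(Y, Q) = ρ(Z, X) = 0.95.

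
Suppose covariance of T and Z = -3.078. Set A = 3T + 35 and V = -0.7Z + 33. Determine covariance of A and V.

covariance of A and V = a·c·covariance of T and Z = 3·(-0.7)·(-3.078) = 6.4638. Additive constants drop out.

covariance of A and V = 6.4638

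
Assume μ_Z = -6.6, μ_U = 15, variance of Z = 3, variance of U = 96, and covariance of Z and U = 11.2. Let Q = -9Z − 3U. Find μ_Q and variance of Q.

μ_Q = (-9)·μ_Z + (-3)·μ_U = (-9)·(-6.6) + (-3)·15 = 14.4.
variance of Q = a²·variance of Z + b²·variance of U + 2ab·covariance of Z and U with a = -9, b = -3.
= (-9)²·3 + (-3)²·96 + 2·(-9)·(-3)·11.2
= 243 + 864 + 604.8 = 1711.8.

μ_Q = 14.4, variance of Q = 1711.8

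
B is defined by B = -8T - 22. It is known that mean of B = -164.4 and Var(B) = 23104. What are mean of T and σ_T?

From B = -8T - 22: mean of B = a·mean of T + b, so mean of T = (mean of B − b)/a = (-164.4 − (-22))/(-8) = 17.8.
σ_B = √23104 = 152.
σ_B = |a|·σ_T, so σ_T = 152/|-8| = 19.

mean of T = 17.8, σ_T = 19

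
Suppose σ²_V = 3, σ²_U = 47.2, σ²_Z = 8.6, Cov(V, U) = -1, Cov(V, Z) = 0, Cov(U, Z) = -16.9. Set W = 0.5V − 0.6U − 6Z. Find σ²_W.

σ²_W = 206.262

σ²_W = a²·σ²_V + b²·σ²_U + c²·σ²_Z + 2ab·Cov(V, U) + 2ac·Cov(V, Z) + 2bc·Cov(U, Z), with a = 0.5, b = -0.6, c = -6.
= 0.75 + 16.992 + 309.6 + 0.6 + 0 + (-121.68)
= 206.262.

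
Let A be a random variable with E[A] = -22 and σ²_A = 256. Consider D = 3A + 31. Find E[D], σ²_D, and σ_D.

E[D] = -35, σ²_D = 2304, σ_D = 48

D = 3A + 31 is linear with a = 3, b = 31.
E[D] = a·E[A] + b = 3·(-22) + 31 = -35.
σ²_D = a²·σ²_A = 3²·256 = 2304 (the additive constant 31 does not affect variance).
σ_A = √256 = 16.
σ_D = |a|·σ_A = |3|·16 = 48.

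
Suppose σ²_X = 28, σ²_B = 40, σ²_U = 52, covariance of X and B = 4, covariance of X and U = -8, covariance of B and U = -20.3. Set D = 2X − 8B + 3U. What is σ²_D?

σ²_D = a²·σ²_X + b²·σ²_B + c²·σ²_U + 2ab·covariance of X and B + 2ac·covariance of X and U + 2bc·covariance of B and U, with a = 2, b = -8, c = 3.
= 112 + 2560 + 468 + (-128) + (-96) + 974.4
= 3890.4.

σ²_D = 3890.4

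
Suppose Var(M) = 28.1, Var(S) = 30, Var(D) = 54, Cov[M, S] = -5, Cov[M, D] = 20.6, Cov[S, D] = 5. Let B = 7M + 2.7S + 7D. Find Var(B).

Var(B) = a²·Var(M) + b²·Var(S) + c²·Var(D) + 2ab·Cov[M, S] + 2ac·Cov[M, D] + 2bc·Cov[S, D], with a = 7, b = 2.7, c = 7.
= 1376.9 + 218.7 + 2646 + (-189) + 2018.8 + 189
= 6260.4.

Var(B) = 6260.4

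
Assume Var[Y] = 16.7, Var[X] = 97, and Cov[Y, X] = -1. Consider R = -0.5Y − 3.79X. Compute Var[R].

Var[R] = 1393.7027

Var[R] = a²·Var[Y] + b²·Var[X] + 2ab·Cov[Y, X] with a = -0.5, b = -3.79.
= (-0.5)²·16.7 + (-3.79)²·97 + 2·(-0.5)·(-3.79)·(-1)
= 4.175 + 1393.3177 + (-3.79) = 1393.7027.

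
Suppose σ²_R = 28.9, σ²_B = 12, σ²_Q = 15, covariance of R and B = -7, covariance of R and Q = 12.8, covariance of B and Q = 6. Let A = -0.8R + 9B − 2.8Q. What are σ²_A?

σ²_A = 963.84

σ²_A = a²·σ²_R + b²·σ²_B + c²·σ²_Q + 2ab·covariance of R and B + 2ac·covariance of R and Q + 2bc·covariance of B and Q, with a = -0.8, b = 9, c = -2.8.
= 18.496 + 972 + 117.6 + 100.8 + 57.344 + (-302.4)
= 963.84.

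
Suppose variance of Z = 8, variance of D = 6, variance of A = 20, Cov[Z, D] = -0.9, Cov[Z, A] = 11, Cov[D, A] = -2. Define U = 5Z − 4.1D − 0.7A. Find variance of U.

variance of U = a²·variance of Z + b²·variance of D + c²·variance of A + 2ab·Cov[Z, D] + 2ac·Cov[Z, A] + 2bc·Cov[D, A], with a = 5, b = -4.1, c = -0.7.
= 200 + 100.86 + 9.8 + 36.9 + (-77) + (-11.48)
= 259.08.

variance of U = 259.08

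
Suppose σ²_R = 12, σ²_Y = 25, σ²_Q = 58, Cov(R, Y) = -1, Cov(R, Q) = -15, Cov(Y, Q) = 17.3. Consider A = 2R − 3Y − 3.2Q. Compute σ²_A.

σ²_A = 1403.08

σ²_A = a²·σ²_R + b²·σ²_Y + c²·σ²_Q + 2ab·Cov(R, Y) + 2ac·Cov(R, Q) + 2bc·Cov(Y, Q), with a = 2, b = -3, c = -3.2.
= 48 + 225 + 593.92 + 12 + 192 + 332.16
= 1403.08.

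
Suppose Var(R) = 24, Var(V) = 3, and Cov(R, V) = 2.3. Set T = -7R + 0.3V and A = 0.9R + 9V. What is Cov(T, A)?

By bilinearity, Cov(T, A) = ac·Var(R) + bd·Var(V) + (ad+bc)·Cov(R, V), with a=-7, b=0.3, c=0.9, d=9.
ac·Var(R) = (-7)·0.9·24 = -151.2
bd·Var(V) = 0.3·9·3 = 8.1
(ad+bc)·Cov(R, V) = (-62.73)·2.3 = -144.279
Cov(T, A) = -151.2 + 8.1 + (-144.279) = -287.379.

Cov(T, A) = -287.379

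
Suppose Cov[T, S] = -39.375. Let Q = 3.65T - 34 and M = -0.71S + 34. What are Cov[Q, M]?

Cov[Q, M] = a·c·Cov[T, S] = 3.65·(-0.71)·(-39.375) = 102.0403125. Additive constants drop out.

Cov[Q, M] = 102.0403125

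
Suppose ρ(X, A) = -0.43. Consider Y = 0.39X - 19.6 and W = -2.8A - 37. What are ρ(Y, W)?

ρ(Y, W) = 0.43

Linear rescalings preserve |correlation|; the slopes 0.39 and -2.8 have opposite signs, so the correlation flips sign: ρ(Y, W) = −ρ(X, A) = 0.43.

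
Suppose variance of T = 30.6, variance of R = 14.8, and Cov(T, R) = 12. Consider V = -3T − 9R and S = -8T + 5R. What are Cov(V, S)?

By bilinearity, Cov(V, S) = ac·variance of T + bd·variance of R + (ad+bc)·Cov(T, R), with a=-3, b=-9, c=-8, d=5.
ac·variance of T = (-3)·(-8)·30.6 = 734.4
bd·variance of R = (-9)·5·14.8 = -666
(ad+bc)·Cov(T, R) = (57)·12 = 684
Cov(V, S) = 734.4 + (-666) + 684 = 752.4.

Cov(V, S) = 752.4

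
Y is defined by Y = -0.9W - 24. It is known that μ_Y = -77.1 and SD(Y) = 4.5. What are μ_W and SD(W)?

From Y = -0.9W - 24: μ_Y = a·μ_W + b, so μ_W = (μ_Y − b)/a = (-77.1 − (-24))/(-0.9) = 59.
SD(Y) = |a|·SD(W), so SD(W) = 4.5/|-0.9| = 5.

μ_W = 59, SD(W) = 5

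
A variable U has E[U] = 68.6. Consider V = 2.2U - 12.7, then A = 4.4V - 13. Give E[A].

E[A] = 595.168

E[V] = 2.2·68.6 + (-12.7) = 138.22.
E[A] = 4.4·138.22 + (-13) = 595.168.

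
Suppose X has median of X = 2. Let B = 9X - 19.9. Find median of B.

A linear map preserves order up to sign, so median of B = a·median of X + b = 9·2 + (-19.9) = -1.9.

median of B = -1.9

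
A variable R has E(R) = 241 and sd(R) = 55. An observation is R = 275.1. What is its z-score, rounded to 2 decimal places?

z = 0.62

z = (R − E(R)) / sd(R) = (275.1 − 241) / 55 = 0.62.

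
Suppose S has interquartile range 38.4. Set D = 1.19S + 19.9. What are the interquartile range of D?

IQR(D) = 45.696

Under D = aS + b, IQR(D) = |a|·IQR(S) = |1.19|·38.4 = 45.696 (shifts cancel; spread scales by |a|).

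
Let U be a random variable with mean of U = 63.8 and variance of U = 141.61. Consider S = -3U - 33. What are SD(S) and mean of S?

SD(S) = 35.7, mean of S = -224.4

S = -3U - 33 is linear with a = -3, b = -33.
SD(U) = √141.61 = 11.9.
SD(S) = |a|·SD(U) = |-3|·11.9 = 35.7.
mean of S = a·mean of U + b = (-3)·63.8 + (-33) = -224.4.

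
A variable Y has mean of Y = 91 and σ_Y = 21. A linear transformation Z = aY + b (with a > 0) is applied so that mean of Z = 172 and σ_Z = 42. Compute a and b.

a = 2, b = -10

σ_Z = a·σ_Y (a > 0), so a = 42/21 = 2.
mean of Z = a·mean of Y + b, so b = 172 − 2·91 = -10.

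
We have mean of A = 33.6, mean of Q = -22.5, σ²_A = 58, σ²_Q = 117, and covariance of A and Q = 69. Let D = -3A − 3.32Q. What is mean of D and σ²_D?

mean of D = (-3)·mean of A + (-3.32)·mean of Q = (-3)·33.6 + (-3.32)·(-22.5) = -26.1.
σ²_D = a²·σ²_A + b²·σ²_Q + 2ab·covariance of A and Q with a = -3, b = -3.32.
= (-3)²·58 + (-3.32)²·117 + 2·(-3)·(-3.32)·69
= 522 + 1289.6208 + 1374.48 = 3186.1008.

mean of D = -26.1, σ²_D = 3186.1008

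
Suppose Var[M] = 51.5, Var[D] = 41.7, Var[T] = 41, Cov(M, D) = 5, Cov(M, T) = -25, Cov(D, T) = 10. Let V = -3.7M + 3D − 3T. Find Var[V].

Var[V] = a²·Var[M] + b²·Var[D] + c²·Var[T] + 2ab·Cov(M, D) + 2ac·Cov(M, T) + 2bc·Cov(D, T), with a = -3.7, b = 3, c = -3.
= 705.035 + 375.3 + 369 + (-111) + (-555) + (-180)
= 603.335.

Var[V] = 603.335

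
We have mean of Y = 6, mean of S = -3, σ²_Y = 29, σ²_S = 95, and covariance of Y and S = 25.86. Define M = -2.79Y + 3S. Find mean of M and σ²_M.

mean of M = -25.74, σ²_M = 647.8425

mean of M = (-2.79)·mean of Y + 3·mean of S = (-2.79)·6 + 3·(-3) = -25.74.
σ²_M = a²·σ²_Y + b²·σ²_S + 2ab·covariance of Y and S with a = -2.79, b = 3.
= (-2.79)²·29 + 3²·95 + 2·(-2.79)·3·25.86
= 225.7389 + 855 + (-432.8964) = 647.8425.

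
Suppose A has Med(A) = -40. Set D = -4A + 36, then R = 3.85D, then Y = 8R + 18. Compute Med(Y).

Med(D) = (-4)·(-40) + 36 = 196.
Med(R) = 3.85·196 = 754.6.
Med(Y) = 8·754.6 + 18 = 6054.8.

Med(Y) = 6054.8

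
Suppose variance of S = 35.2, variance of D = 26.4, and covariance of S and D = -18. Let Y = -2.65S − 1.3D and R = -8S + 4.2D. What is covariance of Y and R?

covariance of Y and R = 615.236

By bilinearity, covariance of Y and R = ac·variance of S + bd·variance of D + (ad+bc)·covariance of S and D, with a=-2.65, b=-1.3, c=-8, d=4.2.
ac·variance of S = (-2.65)·(-8)·35.2 = 746.24
bd·variance of D = (-1.3)·4.2·26.4 = -144.144
(ad+bc)·covariance of S and D = (-0.73)·(-18) = 13.14
covariance of Y and R = 746.24 + (-144.144) + 13.14 = 615.236.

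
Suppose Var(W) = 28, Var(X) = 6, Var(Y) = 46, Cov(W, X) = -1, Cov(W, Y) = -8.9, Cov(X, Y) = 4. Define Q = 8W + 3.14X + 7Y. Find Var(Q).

Var(Q) = a²·Var(W) + b²·Var(X) + c²·Var(Y) + 2ab·Cov(W, X) + 2ac·Cov(W, Y) + 2bc·Cov(X, Y), with a = 8, b = 3.14, c = 7.
= 1792 + 59.1576 + 2254 + (-50.24) + (-996.8) + 175.84
= 3233.9576.

Var(Q) = 3233.9576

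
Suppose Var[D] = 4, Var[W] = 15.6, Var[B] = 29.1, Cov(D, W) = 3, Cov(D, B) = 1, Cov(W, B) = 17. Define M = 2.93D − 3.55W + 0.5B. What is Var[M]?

Var[M] = 118.3846

Var[M] = a²·Var[D] + b²·Var[W] + c²·Var[B] + 2ab·Cov(D, W) + 2ac·Cov(D, B) + 2bc·Cov(W, B), with a = 2.93, b = -3.55, c = 0.5.
= 34.3396 + 196.599 + 7.275 + (-62.409) + 2.93 + (-60.35)
= 118.3846.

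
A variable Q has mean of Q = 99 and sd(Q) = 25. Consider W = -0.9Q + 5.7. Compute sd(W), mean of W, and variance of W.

W = -0.9Q + 5.7 is linear with a = -0.9, b = 5.7.
sd(W) = |a|·sd(Q) = |-0.9|·25 = 22.5.
mean of W = a·mean of Q + b = (-0.9)·99 + 5.7 = -83.4.
variance of Q = 25² = 625.
variance of W = a²·variance of Q = (-0.9)²·625 = 506.25 (the additive constant 5.7 does not affect variance).

sd(W) = 22.5, mean of W = -83.4, variance of W = 506.25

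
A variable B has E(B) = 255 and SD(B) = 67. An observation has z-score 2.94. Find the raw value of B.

B = 451.98

B = E(B) + z·SD(B) = 255 + 2.94·67 = 451.98.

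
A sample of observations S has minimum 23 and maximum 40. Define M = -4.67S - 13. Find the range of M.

Range of S = 40 − 23 = 17.
Range(M) = |a|·Range(S) = |-4.67|·17 = 79.39.

Range(M) = 79.39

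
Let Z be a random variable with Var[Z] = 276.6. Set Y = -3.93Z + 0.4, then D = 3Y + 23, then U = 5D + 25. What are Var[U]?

Var[U] = 961213.3515

Var[Y] = (-3.93)²·276.6 = 4272.05934.
Var[D] = 3²·4272.05934 = 38448.53406.
Var[U] = 5²·38448.53406 = 961213.3515.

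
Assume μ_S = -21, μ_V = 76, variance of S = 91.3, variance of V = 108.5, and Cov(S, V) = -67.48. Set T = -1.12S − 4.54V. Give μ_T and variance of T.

μ_T = -321.52, variance of T = 1664.640712

μ_T = (-1.12)·μ_S + (-4.54)·μ_V = (-1.12)·(-21) + (-4.54)·76 = -321.52.
variance of T = a²·variance of S + b²·variance of V + 2ab·Cov(S, V) with a = -1.12, b = -4.54.
= (-1.12)²·91.3 + (-4.54)²·108.5 + 2·(-1.12)·(-4.54)·(-67.48)
= 114.52672 + 2236.3586 + (-686.244608) = 1664.640712.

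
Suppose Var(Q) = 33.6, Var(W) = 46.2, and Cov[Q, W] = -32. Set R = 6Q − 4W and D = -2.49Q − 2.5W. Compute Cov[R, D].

By bilinearity, Cov[R, D] = ac·Var(Q) + bd·Var(W) + (ad+bc)·Cov[Q, W], with a=6, b=-4, c=-2.49, d=-2.5.
ac·Var(Q) = 6·(-2.49)·33.6 = -501.984
bd·Var(W) = (-4)·(-2.5)·46.2 = 462
(ad+bc)·Cov[Q, W] = (-5.04)·(-32) = 161.28
Cov[R, D] = -501.984 + 462 + 161.28 = 121.296.

Cov[R, D] = 121.296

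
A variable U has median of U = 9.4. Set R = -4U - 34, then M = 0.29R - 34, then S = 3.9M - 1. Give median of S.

median of S = -214.5796

median of R = (-4)·9.4 + (-34) = -71.6.
median of M = 0.29·(-71.6) + (-34) = -54.764.
median of S = 3.9·(-54.764) + (-1) = -214.5796.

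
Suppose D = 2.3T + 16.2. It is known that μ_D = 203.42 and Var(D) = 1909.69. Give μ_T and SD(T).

From D = 2.3T + 16.2: μ_D = a·μ_T + b, so μ_T = (μ_D − b)/a = (203.42 − 16.2)/2.3 = 81.4.
SD(D) = √1909.69 = 43.7.
SD(D) = |a|·SD(T), so SD(T) = 43.7/|2.3| = 19.

μ_T = 81.4, SD(T) = 19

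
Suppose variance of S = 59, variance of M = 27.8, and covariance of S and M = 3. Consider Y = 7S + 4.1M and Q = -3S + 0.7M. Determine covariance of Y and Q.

By bilinearity, covariance of Y and Q = ac·variance of S + bd·variance of M + (ad+bc)·covariance of S and M, with a=7, b=4.1, c=-3, d=0.7.
ac·variance of S = 7·(-3)·59 = -1239
bd·variance of M = 4.1·0.7·27.8 = 79.786
(ad+bc)·covariance of S and M = (-7.4)·3 = -22.2
covariance of Y and Q = -1239 + 79.786 + (-22.2) = -1181.414.

covariance of Y and Q = -1181.414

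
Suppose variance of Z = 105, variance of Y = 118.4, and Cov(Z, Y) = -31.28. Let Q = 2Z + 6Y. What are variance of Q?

variance of Q = a²·variance of Z + b²·variance of Y + 2ab·Cov(Z, Y) with a = 2, b = 6.
= 2²·105 + 6²·118.4 + 2·2·6·(-31.28)
= 420 + 4262.4 + (-750.72) = 3931.68.

variance of Q = 3931.68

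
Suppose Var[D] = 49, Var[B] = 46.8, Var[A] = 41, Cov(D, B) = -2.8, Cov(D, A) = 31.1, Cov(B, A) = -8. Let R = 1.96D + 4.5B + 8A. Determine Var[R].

Var[R] = a²·Var[D] + b²·Var[B] + c²·Var[A] + 2ab·Cov(D, B) + 2ac·Cov(D, A) + 2bc·Cov(B, A), with a = 1.96, b = 4.5, c = 8.
= 188.2384 + 947.7 + 2624 + (-49.392) + 975.296 + (-576)
= 4109.8424.

Var[R] = 4109.8424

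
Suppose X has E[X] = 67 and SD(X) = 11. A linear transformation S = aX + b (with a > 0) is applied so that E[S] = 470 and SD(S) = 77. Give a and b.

a = 7, b = 1

SD(S) = a·SD(X) (a > 0), so a = 77/11 = 7.
E[S] = a·E[X] + b, so b = 470 − 7·67 = 1.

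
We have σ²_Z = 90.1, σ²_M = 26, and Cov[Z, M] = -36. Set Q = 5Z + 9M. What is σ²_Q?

σ²_Q = a²·σ²_Z + b²·σ²_M + 2ab·Cov[Z, M] with a = 5, b = 9.
= 5²·90.1 + 9²·26 + 2·5·9·(-36)
= 2252.5 + 2106 + (-3240) = 1118.5.

σ²_Q = 1118.5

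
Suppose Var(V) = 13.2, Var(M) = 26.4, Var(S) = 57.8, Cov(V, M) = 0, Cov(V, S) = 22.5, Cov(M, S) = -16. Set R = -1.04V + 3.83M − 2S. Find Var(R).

Var(R) = a²·Var(V) + b²·Var(M) + c²·Var(S) + 2ab·Cov(V, M) + 2ac·Cov(V, S) + 2bc·Cov(M, S), with a = -1.04, b = 3.83, c = -2.
= 14.27712 + 387.25896 + 231.2 + 0 + 93.6 + 245.12
= 971.45608.

Var(R) = 971.45608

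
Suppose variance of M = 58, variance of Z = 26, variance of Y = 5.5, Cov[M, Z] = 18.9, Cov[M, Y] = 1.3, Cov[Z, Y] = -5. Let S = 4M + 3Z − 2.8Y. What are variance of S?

variance of S = 1713.6

variance of S = a²·variance of M + b²·variance of Z + c²·variance of Y + 2ab·Cov[M, Z] + 2ac·Cov[M, Y] + 2bc·Cov[Z, Y], with a = 4, b = 3, c = -2.8.
= 928 + 234 + 43.12 + 453.6 + (-29.12) + 84
= 1713.6.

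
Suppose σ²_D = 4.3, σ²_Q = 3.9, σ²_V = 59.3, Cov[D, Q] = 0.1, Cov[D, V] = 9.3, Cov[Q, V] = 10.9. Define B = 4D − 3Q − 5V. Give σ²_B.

σ²_B = 1539

σ²_B = a²·σ²_D + b²·σ²_Q + c²·σ²_V + 2ab·Cov[D, Q] + 2ac·Cov[D, V] + 2bc·Cov[Q, V], with a = 4, b = -3, c = -5.
= 68.8 + 35.1 + 1482.5 + (-2.4) + (-372) + 327
= 1539.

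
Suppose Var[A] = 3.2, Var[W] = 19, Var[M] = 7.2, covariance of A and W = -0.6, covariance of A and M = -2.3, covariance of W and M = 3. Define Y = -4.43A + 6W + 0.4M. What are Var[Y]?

Var[Y] = 802.39888

Var[Y] = a²·Var[A] + b²·Var[W] + c²·Var[M] + 2ab·covariance of A and W + 2ac·covariance of A and M + 2bc·covariance of W and M, with a = -4.43, b = 6, c = 0.4.
= 62.79968 + 684 + 1.152 + 31.896 + 8.1512 + 14.4
= 802.39888.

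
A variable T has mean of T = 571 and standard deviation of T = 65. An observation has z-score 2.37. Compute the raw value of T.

T = mean of T + z·standard deviation of T = 571 + 2.37·65 = 725.05.

T = 725.05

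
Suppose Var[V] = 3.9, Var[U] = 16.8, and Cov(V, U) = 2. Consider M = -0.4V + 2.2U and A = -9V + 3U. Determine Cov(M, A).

By bilinearity, Cov(M, A) = ac·Var[V] + bd·Var[U] + (ad+bc)·Cov(V, U), with a=-0.4, b=2.2, c=-9, d=3.
ac·Var[V] = (-0.4)·(-9)·3.9 = 14.04
bd·Var[U] = 2.2·3·16.8 = 110.88
(ad+bc)·Cov(V, U) = (-21)·2 = -42
Cov(M, A) = 14.04 + 110.88 + (-42) = 82.92.

Cov(M, A) = 82.92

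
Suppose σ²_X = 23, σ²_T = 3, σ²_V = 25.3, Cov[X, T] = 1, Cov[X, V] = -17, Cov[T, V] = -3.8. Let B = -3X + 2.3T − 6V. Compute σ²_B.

σ²_B = a²·σ²_X + b²·σ²_T + c²·σ²_V + 2ab·Cov[X, T] + 2ac·Cov[X, V] + 2bc·Cov[T, V], with a = -3, b = 2.3, c = -6.
= 207 + 15.87 + 910.8 + (-13.8) + (-612) + 104.88
= 612.75.

σ²_B = 612.75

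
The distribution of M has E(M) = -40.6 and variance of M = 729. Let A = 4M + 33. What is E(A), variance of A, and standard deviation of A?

A = 4M + 33 is linear with a = 4, b = 33.
E(A) = a·E(M) + b = 4·(-40.6) + 33 = -129.4.
variance of A = a²·variance of M = 4²·729 = 11664 (the additive constant 33 does not affect variance).
standard deviation of M = √729 = 27.
standard deviation of A = |a|·standard deviation of M = |4|·27 = 108.

E(A) = -129.4, variance of A = 11664, standard deviation of A = 108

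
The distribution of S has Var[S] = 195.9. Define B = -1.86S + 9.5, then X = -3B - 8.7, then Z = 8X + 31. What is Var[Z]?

Var[Z] = 390375.72864

Var[B] = (-1.86)²·195.9 = 677.73564.
Var[X] = (-3)²·677.73564 = 6099.62076.
Var[Z] = 8²·6099.62076 = 390375.72864.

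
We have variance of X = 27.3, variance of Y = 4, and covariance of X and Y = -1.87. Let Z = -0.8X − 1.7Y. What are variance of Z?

variance of Z = a²·variance of X + b²·variance of Y + 2ab·covariance of X and Y with a = -0.8, b = -1.7.
= (-0.8)²·27.3 + (-1.7)²·4 + 2·(-0.8)·(-1.7)·(-1.87)
= 17.472 + 11.56 + (-5.0864) = 23.9456.

variance of Z = 23.9456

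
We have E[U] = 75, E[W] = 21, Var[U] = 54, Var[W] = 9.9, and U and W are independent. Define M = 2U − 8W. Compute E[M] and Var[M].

E[M] = -18, Var[M] = 849.6

E[M] = 2·E[U] + (-8)·E[W] = 2·75 + (-8)·21 = -18.
Var[M] = a²·Var[U] + b²·Var[W] + 2ab·Cov(U, W) with a = 2, b = -8.
Independence gives Cov(U, W) = 0.
= 2²·54 + (-8)²·9.9 + 2·2·(-8)·0
= 216 + 633.6 + 0 = 849.6.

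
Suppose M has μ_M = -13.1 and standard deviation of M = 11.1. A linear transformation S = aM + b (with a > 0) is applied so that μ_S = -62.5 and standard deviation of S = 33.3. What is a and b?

standard deviation of S = a·standard deviation of M (a > 0), so a = 33.3/11.1 = 3.
μ_S = a·μ_M + b, so b = -62.5 − 3·(-13.1) = -23.2.

a = 3, b = -23.2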